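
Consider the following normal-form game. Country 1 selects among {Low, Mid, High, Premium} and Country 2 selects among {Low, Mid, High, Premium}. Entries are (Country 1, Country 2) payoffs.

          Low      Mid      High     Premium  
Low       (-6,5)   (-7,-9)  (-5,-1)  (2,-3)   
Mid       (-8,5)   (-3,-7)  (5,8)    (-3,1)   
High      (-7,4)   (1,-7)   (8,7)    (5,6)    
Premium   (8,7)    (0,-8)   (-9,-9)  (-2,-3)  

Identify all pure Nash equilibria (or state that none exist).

Find each player's best response to every opponent strategy; NE are the intersections.
Country 1's best responses — vs Low: Premium (payoff 8); vs Mid: High (payoff 1); vs High: High (payoff 8); vs Premium: High (payoff 5).
Country 2's best responses — vs Low: Low (payoff 5); vs Mid: High (payoff 8); vs High: High (payoff 7); vs Premium: Low (payoff 7).
Mutual best responses occur at (High, High) and (Premium, Low); at each, neither player gains by switching.

(High, High) and (Premium, Low)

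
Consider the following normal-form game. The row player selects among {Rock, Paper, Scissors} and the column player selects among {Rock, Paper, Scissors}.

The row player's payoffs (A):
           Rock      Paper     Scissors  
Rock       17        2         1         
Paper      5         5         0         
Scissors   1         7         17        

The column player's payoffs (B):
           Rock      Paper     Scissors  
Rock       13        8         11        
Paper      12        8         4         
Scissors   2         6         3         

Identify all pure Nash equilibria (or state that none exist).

Check mutual best responses: a cell is a NE iff neither player can gain by unilaterally deviating.
The row player's best responses — vs Rock: Rock (payoff 17); vs Paper: Scissors (payoff 7); vs Scissors: Scissors (payoff 17).
The column player's best responses — vs Rock: Rock (payoff 13); vs Paper: Rock (payoff 12); vs Scissors: Paper (payoff 6).
Mutual best responses occur at (Rock, Rock) and (Scissors, Paper); at each, neither player gains by switching.

(Rock, Rock) and (Scissors, Paper)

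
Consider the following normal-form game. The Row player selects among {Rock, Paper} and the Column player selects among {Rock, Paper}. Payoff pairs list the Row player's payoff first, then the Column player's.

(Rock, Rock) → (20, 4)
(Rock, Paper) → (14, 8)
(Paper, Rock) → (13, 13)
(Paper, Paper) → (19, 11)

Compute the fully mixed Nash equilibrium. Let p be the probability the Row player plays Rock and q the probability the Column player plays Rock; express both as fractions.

p = 1/3, q = 5/12

Each player's mixing probability is pinned down by making the *other* player indifferent.
The Column player indifferent between Rock and Paper: p·4 + (1−p)·13 = p·8 + (1−p)·11 ⟹ 13 + (-9)p = 11 + (-3)p ⟹ p = 1/3.
The Row player indifferent between Rock and Paper: q·20 + (1−q)·14 = q·13 + (1−q)·19 ⟹ 14 + 6q = 19 + (-6)q ⟹ q = 5/12.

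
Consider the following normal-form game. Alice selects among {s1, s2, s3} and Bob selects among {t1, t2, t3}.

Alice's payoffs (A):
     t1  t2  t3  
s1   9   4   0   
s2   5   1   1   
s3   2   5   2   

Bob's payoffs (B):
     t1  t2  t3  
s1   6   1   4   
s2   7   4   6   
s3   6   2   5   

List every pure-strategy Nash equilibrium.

Find each player's best response to every opponent strategy; NE are the intersections.
Alice's best responses — vs t1: s1 (payoff 9); vs t2: s3 (payoff 5); vs t3: s3 (payoff 2).
Bob's best responses — vs s1: t1 (payoff 6); vs s2: t1 (payoff 7); vs s3: t1 (payoff 6).
The only mutual best response is (s1, t1); neither player gains by switching there.

(s1, t1)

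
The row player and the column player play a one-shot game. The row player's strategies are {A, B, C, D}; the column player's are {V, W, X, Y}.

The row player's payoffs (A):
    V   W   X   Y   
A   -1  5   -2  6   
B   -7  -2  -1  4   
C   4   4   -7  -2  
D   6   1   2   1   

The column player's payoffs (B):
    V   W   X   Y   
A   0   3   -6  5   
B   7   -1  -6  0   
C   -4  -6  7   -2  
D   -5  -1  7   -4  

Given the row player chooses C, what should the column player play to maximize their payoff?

With the row player fixed at C, the column player's payoffs are: V → -4, W → -6, X → 7, Y → -2.
The maximum is 7, achieved by X.

X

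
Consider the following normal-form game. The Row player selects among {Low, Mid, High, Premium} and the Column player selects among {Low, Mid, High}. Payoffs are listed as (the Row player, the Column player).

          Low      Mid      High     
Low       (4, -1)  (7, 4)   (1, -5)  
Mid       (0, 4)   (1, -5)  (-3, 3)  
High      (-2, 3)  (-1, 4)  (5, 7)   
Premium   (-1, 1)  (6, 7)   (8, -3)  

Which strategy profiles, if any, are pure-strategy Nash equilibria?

(Low, Mid)

Check mutual best responses: a cell is a NE iff neither player can gain by unilaterally deviating.
The Row player's best responses — vs Low: Low (payoff 4); vs Mid: Low (payoff 7); vs High: Premium (payoff 8).
The Column player's best responses — vs Low: Mid (payoff 4); vs Mid: Low (payoff 4); vs High: High (payoff 7); vs Premium: Mid (payoff 7).
The only mutual best response is (Low, Mid); neither player gains by switching there.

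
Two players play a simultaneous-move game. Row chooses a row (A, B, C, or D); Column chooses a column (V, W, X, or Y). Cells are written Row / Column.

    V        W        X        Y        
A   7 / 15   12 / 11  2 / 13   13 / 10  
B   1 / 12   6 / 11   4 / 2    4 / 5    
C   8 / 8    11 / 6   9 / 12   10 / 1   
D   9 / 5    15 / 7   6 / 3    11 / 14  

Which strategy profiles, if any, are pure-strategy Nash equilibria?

(C, X)

A profile is a Nash equilibrium when each player is best-responding to the other.
Row's best responses — vs V: D (payoff 9); vs W: D (payoff 15); vs X: C (payoff 9); vs Y: A (payoff 13).
Column's best responses — vs A: V (payoff 15); vs B: V (payoff 12); vs C: X (payoff 12); vs D: Y (payoff 14).
The only mutual best response is (C, X); neither player gains by switching there.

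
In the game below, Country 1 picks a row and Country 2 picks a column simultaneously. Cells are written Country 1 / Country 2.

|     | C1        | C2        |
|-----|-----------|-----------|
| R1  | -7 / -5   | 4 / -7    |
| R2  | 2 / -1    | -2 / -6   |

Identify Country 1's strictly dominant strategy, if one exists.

Check whether one of Country 1's strategies beats all alternatives regardless of what the opponent does.
R1 is not dominant: against C1, R2 gives 2 > -7.
R2 is not dominant: against C2, R1 gives 4 > -2.
No single strategy is best against every opponent action.

No strictly dominant strategy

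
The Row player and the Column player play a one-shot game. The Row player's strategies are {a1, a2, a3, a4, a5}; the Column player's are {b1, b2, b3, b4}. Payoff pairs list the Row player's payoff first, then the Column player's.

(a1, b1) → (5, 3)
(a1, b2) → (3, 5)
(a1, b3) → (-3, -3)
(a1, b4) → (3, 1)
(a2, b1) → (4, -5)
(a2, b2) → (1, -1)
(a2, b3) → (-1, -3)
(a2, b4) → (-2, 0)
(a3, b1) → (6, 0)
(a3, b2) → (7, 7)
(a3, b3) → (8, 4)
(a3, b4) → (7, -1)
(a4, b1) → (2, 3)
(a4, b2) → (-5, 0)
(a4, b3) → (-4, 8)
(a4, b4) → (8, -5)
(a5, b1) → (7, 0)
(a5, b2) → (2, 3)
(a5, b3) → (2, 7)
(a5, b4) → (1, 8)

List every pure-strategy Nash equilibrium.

(a3, b2)

Check mutual best responses: a cell is a NE iff neither player can gain by unilaterally deviating.
The Row player's best responses — vs b1: a5 (payoff 7); vs b2: a3 (payoff 7); vs b3: a3 (payoff 8); vs b4: a4 (payoff 8).
The Column player's best responses — vs a1: b2 (payoff 5); vs a2: b4 (payoff 0); vs a3: b2 (payoff 7); vs a4: b3 (payoff 8); vs a5: b4 (payoff 8).
The only mutual best response is (a3, b2); neither player gains by switching there.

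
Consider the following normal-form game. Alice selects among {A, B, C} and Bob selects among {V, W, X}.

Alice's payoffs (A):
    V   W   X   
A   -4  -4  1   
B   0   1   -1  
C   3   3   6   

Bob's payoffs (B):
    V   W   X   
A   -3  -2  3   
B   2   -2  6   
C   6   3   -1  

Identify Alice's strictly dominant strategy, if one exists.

A strategy is strictly dominant if it gives Alice a strictly higher payoff than every other strategy, against every choice by the opponent.
C strictly dominates: vs V: 3 > each of {-4, 0}; vs W: 3 > each of {-4, 1}; vs X: 6 > each of {1, -1}.

C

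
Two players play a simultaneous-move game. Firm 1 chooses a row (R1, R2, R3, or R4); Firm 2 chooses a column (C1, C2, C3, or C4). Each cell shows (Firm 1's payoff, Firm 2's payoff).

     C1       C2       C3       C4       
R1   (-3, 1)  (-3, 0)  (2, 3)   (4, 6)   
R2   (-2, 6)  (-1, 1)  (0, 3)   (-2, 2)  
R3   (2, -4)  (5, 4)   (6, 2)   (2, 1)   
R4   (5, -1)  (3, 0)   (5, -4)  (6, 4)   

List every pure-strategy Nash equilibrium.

A profile is a Nash equilibrium when each player is best-responding to the other.
Firm 1's best responses — vs C1: R4 (payoff 5); vs C2: R3 (payoff 5); vs C3: R3 (payoff 6); vs C4: R4 (payoff 6).
Firm 2's best responses — vs R1: C4 (payoff 6); vs R2: C1 (payoff 6); vs R3: C2 (payoff 4); vs R4: C4 (payoff 4).
Mutual best responses occur at (R3, C2) and (R4, C4); at each, neither player gains by switching.

(R3, C2) and (R4, C4)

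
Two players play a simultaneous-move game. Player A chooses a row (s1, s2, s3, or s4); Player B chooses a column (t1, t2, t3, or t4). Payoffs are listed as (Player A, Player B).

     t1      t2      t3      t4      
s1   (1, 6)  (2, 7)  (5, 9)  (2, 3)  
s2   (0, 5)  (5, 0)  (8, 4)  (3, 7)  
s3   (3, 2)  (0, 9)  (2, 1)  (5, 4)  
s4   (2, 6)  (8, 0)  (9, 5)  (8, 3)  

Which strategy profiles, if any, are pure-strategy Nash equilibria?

Check mutual best responses: a cell is a NE iff neither player can gain by unilaterally deviating.
Player A's best responses — vs t1: s3 (payoff 3); vs t2: s4 (payoff 8); vs t3: s4 (payoff 9); vs t4: s4 (payoff 8).
Player B's best responses — vs s1: t3 (payoff 9); vs s2: t4 (payoff 7); vs s3: t2 (payoff 9); vs s4: t1 (payoff 6).
No cell has both players best-responding. For instance, Player A's best reply to t4 is s4, but against s4 Player B prefers t1 over t4.

No pure-strategy Nash equilibrium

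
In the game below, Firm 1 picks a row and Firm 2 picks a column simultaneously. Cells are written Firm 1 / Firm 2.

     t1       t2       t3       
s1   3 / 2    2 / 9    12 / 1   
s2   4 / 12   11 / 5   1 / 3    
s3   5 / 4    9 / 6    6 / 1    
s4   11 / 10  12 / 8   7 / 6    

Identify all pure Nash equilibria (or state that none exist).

Check mutual best responses: a cell is a NE iff neither player can gain by unilaterally deviating.
Firm 1's best responses — vs t1: s4 (payoff 11); vs t2: s4 (payoff 12); vs t3: s1 (payoff 12).
Firm 2's best responses — vs s1: t2 (payoff 9); vs s2: t1 (payoff 12); vs s3: t2 (payoff 6); vs s4: t1 (payoff 10).
The only mutual best response is (s4, t1); neither player gains by switching there.

(s4, t1)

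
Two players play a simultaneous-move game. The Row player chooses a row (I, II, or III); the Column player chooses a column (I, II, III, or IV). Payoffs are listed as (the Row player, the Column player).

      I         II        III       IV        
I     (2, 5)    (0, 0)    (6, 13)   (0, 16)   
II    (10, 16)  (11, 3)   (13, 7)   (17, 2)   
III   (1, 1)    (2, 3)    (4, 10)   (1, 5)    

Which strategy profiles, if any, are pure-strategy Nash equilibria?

(II, I)

A profile is a Nash equilibrium when each player is best-responding to the other.
The Row player's best responses — vs I: II (payoff 10); vs II: II (payoff 11); vs III: II (payoff 13); vs IV: II (payoff 17).
The Column player's best responses — vs I: IV (payoff 16); vs II: I (payoff 16); vs III: III (payoff 10).
The only mutual best response is (II, I); neither player gains by switching there.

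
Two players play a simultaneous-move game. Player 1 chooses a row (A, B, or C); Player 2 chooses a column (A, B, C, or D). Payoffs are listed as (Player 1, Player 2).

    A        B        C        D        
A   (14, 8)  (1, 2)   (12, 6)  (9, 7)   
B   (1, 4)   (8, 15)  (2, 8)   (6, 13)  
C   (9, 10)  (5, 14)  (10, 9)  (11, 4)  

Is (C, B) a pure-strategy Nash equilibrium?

No

Holding Player 2 at B: Player 1 gets 5 from C but could get 8 by switching to B. Player 1 has a profitable deviation.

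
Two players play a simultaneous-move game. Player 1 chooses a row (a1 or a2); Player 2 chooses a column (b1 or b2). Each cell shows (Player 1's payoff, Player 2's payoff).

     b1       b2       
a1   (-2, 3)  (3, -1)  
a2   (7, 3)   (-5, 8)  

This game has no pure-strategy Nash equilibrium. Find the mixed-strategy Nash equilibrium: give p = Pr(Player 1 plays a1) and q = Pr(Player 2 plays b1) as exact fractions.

p = 5/9, q = 8/17

In a mixed NE each player is indifferent between their pure strategies, so the opponent's mix sets the indifference.
Player 2 indifferent between b1 and b2: p·3 + (1−p)·3 = p·(-1) + (1−p)·8 ⟹ 3 + 0p = 8 + (-9)p ⟹ p = 5/9.
Player 1 indifferent between a1 and a2: q·(-2) + (1−q)·3 = q·7 + (1−q)·(-5) ⟹ 3 + (-5)q = (-5) + 12q ⟹ q = 8/17.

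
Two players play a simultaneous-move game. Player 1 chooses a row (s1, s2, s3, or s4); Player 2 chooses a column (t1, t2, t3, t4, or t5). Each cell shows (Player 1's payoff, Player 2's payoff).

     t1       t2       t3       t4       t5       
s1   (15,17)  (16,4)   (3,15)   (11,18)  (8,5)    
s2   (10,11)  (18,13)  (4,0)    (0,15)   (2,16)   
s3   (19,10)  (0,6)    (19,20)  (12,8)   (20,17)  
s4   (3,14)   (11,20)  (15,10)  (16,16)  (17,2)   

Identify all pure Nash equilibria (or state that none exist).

A profile is a Nash equilibrium when each player is best-responding to the other.
Player 1's best responses — vs t1: s3 (payoff 19); vs t2: s2 (payoff 18); vs t3: s3 (payoff 19); vs t4: s4 (payoff 16); vs t5: s3 (payoff 20).
Player 2's best responses — vs s1: t4 (payoff 18); vs s2: t5 (payoff 16); vs s3: t3 (payoff 20); vs s4: t2 (payoff 20).
The only mutual best response is (s3, t3); neither player gains by switching there.

(s3, t3)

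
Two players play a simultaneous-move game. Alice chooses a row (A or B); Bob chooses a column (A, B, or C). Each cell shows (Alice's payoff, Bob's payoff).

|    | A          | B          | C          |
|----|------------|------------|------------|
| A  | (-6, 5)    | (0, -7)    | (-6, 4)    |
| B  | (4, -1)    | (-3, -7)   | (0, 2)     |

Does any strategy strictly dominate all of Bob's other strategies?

No strictly dominant strategy

A strategy is strictly dominant if it gives Bob a strictly higher payoff than every other strategy, against every choice by the opponent.
A is not dominant: against B, C gives 2 > -1.
B is not dominant: against A, A gives 5 > -7.
C is not dominant: against A, A gives 5 > 4.
No single strategy is best against every opponent action.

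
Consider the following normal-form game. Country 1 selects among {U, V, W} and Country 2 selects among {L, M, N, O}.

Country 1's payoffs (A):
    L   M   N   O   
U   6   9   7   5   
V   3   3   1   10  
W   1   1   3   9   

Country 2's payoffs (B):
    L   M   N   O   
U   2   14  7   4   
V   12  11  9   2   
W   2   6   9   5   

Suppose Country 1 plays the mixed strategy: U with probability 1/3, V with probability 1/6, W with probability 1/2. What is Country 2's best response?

Country 2's best reply maximizes expected payoff against the mix.
L: (1/3)·2 + (1/6)·12 + (1/2)·2 = 11/3
M: (1/3)·14 + (1/6)·11 + (1/2)·6 = 19/2
N: (1/3)·7 + (1/6)·9 + (1/2)·9 = 25/3
O: (1/3)·4 + (1/6)·2 + (1/2)·5 = 25/6
Highest expected payoff is 19/2, from M.

M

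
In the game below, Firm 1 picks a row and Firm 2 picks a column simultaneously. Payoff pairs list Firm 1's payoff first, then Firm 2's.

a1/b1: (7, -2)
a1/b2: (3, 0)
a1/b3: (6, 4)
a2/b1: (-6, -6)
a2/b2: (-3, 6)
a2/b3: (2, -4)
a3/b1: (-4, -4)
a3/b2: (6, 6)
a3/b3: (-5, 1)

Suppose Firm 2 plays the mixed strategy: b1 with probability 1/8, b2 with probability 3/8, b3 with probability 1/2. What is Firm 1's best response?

Firm 1's best reply maximizes expected payoff against the mix.
a1: (1/8)·7 + (3/8)·3 + (1/2)·6 = 5
a2: (1/8)·(-6) + (3/8)·(-3) + (1/2)·2 = -7/8
a3: (1/8)·(-4) + (3/8)·6 + (1/2)·(-5) = -3/4
Highest expected payoff is 5, from a1.

a1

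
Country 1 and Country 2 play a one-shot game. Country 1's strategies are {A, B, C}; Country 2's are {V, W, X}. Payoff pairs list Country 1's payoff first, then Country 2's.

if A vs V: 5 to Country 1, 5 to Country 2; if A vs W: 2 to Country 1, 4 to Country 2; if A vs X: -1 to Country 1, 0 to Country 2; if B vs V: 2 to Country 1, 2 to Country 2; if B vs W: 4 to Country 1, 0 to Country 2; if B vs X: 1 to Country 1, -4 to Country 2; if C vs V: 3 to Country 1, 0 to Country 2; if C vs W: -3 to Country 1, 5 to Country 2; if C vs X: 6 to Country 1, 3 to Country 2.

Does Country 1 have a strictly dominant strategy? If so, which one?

Check whether one of Country 1's strategies beats all alternatives regardless of what the opponent does.
A is not dominant: against W, B gives 4 > 2.
B is not dominant: against V, A gives 5 > 2.
C is not dominant: against V, A gives 5 > 3.
No single strategy is best against every opponent action.

No strictly dominant strategy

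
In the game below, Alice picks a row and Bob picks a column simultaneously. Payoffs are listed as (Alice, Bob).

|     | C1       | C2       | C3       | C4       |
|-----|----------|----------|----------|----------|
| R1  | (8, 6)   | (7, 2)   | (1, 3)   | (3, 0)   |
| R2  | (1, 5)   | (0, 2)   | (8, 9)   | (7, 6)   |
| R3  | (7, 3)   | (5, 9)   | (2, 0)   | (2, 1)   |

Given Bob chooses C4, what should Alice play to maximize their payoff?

R2

With Bob fixed at C4, Alice's payoffs are: R1 → 3, R2 → 7, R3 → 2.
The maximum is 7, achieved by R2.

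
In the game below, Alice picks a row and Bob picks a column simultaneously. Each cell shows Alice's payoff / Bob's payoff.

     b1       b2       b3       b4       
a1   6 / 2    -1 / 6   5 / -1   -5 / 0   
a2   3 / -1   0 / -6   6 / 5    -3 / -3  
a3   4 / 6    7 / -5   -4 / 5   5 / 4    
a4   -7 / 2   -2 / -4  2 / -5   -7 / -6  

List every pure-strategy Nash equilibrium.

(a2, b3)

Check mutual best responses: a cell is a NE iff neither player can gain by unilaterally deviating.
Alice's best responses — vs b1: a1 (payoff 6); vs b2: a3 (payoff 7); vs b3: a2 (payoff 6); vs b4: a3 (payoff 5).
Bob's best responses — vs a1: b2 (payoff 6); vs a2: b3 (payoff 5); vs a3: b1 (payoff 6); vs a4: b1 (payoff 2).
The only mutual best response is (a2, b3); neither player gains by switching there.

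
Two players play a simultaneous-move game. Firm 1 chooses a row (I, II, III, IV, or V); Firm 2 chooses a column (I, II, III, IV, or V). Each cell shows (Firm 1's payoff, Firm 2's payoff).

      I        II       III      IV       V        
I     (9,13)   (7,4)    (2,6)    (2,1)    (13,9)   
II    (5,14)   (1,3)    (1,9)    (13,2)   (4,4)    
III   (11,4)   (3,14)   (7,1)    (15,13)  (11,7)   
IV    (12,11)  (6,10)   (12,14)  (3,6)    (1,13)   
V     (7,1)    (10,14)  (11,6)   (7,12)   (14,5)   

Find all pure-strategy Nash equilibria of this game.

(IV, III) and (V, II)

Find each player's best response to every opponent strategy; NE are the intersections.
Firm 1's best responses — vs I: IV (payoff 12); vs II: V (payoff 10); vs III: IV (payoff 12); vs IV: III (payoff 15); vs V: V (payoff 14).
Firm 2's best responses — vs I: I (payoff 13); vs II: I (payoff 14); vs III: II (payoff 14); vs IV: III (payoff 14); vs V: II (payoff 14).
Mutual best responses occur at (IV, III) and (V, II); at each, neither player gains by switching.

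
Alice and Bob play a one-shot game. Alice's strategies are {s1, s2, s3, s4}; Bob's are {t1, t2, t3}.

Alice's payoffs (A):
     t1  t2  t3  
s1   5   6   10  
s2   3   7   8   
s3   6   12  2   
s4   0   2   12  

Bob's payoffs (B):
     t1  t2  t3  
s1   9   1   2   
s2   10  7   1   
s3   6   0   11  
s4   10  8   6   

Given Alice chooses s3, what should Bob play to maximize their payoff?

t3

With Alice fixed at s3, Bob's payoffs are: t1 → 6, t2 → 0, t3 → 11.
The maximum is 11, achieved by t3.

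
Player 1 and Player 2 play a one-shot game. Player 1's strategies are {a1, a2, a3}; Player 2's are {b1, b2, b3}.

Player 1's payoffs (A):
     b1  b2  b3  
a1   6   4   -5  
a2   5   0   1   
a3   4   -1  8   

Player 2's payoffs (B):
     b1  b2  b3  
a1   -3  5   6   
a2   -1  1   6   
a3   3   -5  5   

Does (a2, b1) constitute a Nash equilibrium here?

No

Holding Player 2 at b1: Player 1 gets 5 from a2 but could get 6 by switching to a1. Player 1 has a profitable deviation.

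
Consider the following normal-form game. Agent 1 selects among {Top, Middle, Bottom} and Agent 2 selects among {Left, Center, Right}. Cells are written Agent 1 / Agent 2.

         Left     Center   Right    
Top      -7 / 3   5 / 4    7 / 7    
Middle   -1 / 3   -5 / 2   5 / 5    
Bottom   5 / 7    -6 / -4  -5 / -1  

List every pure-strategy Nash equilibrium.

Find each player's best response to every opponent strategy; NE are the intersections.
Agent 1's best responses — vs Left: Bottom (payoff 5); vs Center: Top (payoff 5); vs Right: Top (payoff 7).
Agent 2's best responses — vs Top: Right (payoff 7); vs Middle: Right (payoff 5); vs Bottom: Left (payoff 7).
Mutual best responses occur at (Top, Right) and (Bottom, Left); at each, neither player gains by switching.

(Top, Right) and (Bottom, Left)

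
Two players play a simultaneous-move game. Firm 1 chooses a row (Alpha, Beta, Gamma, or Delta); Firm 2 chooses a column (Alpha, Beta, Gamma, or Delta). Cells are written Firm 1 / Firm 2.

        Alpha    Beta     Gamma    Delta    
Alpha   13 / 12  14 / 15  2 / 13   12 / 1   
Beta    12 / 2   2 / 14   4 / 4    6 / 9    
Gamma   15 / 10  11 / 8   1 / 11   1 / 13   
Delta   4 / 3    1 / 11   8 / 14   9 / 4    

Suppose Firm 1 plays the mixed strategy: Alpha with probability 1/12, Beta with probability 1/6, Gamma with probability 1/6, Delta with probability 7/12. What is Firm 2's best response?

Compute Firm 2's expected payoff from each pure strategy against the given mix.
Alpha: (1/12)·12 + (1/6)·2 + (1/6)·10 + (7/12)·3 = 19/4
Beta: (1/12)·15 + (1/6)·14 + (1/6)·8 + (7/12)·11 = 34/3
Gamma: (1/12)·13 + (1/6)·4 + (1/6)·11 + (7/12)·14 = 47/4
Delta: (1/12)·1 + (1/6)·9 + (1/6)·13 + (7/12)·4 = 73/12
Highest expected payoff is 47/4, from Gamma.

Gamma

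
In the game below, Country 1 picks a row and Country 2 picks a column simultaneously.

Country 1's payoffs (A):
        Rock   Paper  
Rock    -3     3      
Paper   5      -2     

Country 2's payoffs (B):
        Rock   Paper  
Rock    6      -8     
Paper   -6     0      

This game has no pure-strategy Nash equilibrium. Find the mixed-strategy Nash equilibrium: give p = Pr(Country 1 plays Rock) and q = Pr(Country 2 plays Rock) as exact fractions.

Each player's mixing probability is pinned down by making the *other* player indifferent.
Country 2 indifferent between Rock and Paper: p·6 + (1−p)·(-6) = p·(-8) + (1−p)·0 ⟹ (-6) + 12p = 0 + (-8)p ⟹ p = 3/10.
Country 1 indifferent between Rock and Paper: q·(-3) + (1−q)·3 = q·5 + (1−q)·(-2) ⟹ 3 + (-6)q = (-2) + 7q ⟹ q = 5/13.

p = 3/10, q = 5/13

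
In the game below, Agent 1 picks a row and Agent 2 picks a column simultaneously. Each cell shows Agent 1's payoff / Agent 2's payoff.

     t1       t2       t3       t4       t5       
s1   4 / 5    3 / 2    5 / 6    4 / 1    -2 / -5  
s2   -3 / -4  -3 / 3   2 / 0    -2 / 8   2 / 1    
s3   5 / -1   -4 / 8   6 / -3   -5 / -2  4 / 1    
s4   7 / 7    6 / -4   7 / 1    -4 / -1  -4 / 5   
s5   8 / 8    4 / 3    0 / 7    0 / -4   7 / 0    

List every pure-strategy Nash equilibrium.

(s5, t1)

Find each player's best response to every opponent strategy; NE are the intersections.
Agent 1's best responses — vs t1: s5 (payoff 8); vs t2: s4 (payoff 6); vs t3: s4 (payoff 7); vs t4: s1 (payoff 4); vs t5: s5 (payoff 7).
Agent 2's best responses — vs s1: t3 (payoff 6); vs s2: t4 (payoff 8); vs s3: t2 (payoff 8); vs s4: t1 (payoff 7); vs s5: t1 (payoff 8).
The only mutual best response is (s5, t1); neither player gains by switching there.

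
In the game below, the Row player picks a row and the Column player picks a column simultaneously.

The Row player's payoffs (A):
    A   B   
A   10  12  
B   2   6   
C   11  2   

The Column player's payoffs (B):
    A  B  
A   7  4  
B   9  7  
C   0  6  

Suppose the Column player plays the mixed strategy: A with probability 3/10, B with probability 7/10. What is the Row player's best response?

A

The Row player's best reply maximizes expected payoff against the mix.
A: (3/10)·10 + (7/10)·12 = 57/5
B: (3/10)·2 + (7/10)·6 = 24/5
C: (3/10)·11 + (7/10)·2 = 47/10
Highest expected payoff is 57/5, from A.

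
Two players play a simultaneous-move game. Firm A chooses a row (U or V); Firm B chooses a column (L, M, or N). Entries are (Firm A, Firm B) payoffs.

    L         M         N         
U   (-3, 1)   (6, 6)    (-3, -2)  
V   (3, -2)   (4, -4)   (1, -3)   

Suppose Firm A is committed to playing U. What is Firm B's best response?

M

With Firm A fixed at U, Firm B's payoffs are: L → 1, M → 6, N → -2.
The maximum is 6, achieved by M.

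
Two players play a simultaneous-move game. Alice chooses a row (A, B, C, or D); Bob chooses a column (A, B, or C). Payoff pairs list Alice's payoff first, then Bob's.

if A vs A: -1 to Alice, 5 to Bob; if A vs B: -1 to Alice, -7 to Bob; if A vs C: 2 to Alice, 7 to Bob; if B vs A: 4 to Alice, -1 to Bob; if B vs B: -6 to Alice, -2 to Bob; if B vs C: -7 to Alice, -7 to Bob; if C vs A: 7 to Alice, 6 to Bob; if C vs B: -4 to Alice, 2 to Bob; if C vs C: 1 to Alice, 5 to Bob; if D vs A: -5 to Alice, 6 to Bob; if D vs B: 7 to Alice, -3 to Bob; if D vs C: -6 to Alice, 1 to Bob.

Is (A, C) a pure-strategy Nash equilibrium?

Yes

Holding Bob at C: Alice gets 2 from A, versus -7 from B, 1 from C, -6 from D. No profitable deviation for Alice.
Holding Alice at A: Bob gets 7 from C, versus 5 from A, -7 from B. No profitable deviation for Bob either.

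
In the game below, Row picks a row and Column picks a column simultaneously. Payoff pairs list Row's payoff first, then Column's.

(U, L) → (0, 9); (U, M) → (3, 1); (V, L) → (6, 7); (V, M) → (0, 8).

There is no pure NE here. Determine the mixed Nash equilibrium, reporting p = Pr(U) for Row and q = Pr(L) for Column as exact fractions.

In a mixed NE each player is indifferent between their pure strategies, so the opponent's mix sets the indifference.
Column indifferent between L and M: p·9 + (1−p)·7 = p·1 + (1−p)·8 ⟹ 7 + 2p = 8 + (-7)p ⟹ p = 1/9.
Row indifferent between U and V: q·0 + (1−q)·3 = q·6 + (1−q)·0 ⟹ 3 + (-3)q = 0 + 6q ⟹ q = 1/3.

p = 1/9, q = 1/3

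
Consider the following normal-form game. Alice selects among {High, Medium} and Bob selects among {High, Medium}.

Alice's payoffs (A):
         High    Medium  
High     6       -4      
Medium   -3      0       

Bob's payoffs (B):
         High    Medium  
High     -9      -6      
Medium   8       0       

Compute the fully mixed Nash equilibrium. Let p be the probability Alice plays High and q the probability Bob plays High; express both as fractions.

In a mixed NE each player is indifferent between their pure strategies, so the opponent's mix sets the indifference.
Bob indifferent between High and Medium: p·(-9) + (1−p)·8 = p·(-6) + (1−p)·0 ⟹ 8 + (-17)p = 0 + (-6)p ⟹ p = 8/11.
Alice indifferent between High and Medium: q·6 + (1−q)·(-4) = q·(-3) + (1−q)·0 ⟹ (-4) + 10q = 0 + (-3)q ⟹ q = 4/13.

p = 8/11, q = 4/13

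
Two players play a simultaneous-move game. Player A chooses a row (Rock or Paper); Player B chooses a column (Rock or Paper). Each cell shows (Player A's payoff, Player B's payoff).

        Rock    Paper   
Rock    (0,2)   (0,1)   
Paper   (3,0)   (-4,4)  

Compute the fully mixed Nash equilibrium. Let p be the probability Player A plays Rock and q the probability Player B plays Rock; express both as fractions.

In a mixed NE each player is indifferent between their pure strategies, so the opponent's mix sets the indifference.
Player B indifferent between Rock and Paper: p·2 + (1−p)·0 = p·1 + (1−p)·4 ⟹ 0 + 2p = 4 + (-3)p ⟹ p = 4/5.
Player A indifferent between Rock and Paper: q·0 + (1−q)·0 = q·3 + (1−q)·(-4) ⟹ 0 + 0q = (-4) + 7q ⟹ q = 4/7.

p = 4/5, q = 4/7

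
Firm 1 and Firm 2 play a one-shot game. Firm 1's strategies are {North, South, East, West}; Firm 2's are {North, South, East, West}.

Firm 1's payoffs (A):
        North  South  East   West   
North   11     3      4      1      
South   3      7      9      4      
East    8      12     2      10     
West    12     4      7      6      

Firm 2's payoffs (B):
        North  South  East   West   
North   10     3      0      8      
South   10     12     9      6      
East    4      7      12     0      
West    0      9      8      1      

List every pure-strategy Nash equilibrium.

Check mutual best responses: a cell is a NE iff neither player can gain by unilaterally deviating.
Firm 1's best responses — vs North: West (payoff 12); vs South: East (payoff 12); vs East: South (payoff 9); vs West: East (payoff 10).
Firm 2's best responses — vs North: North (payoff 10); vs South: South (payoff 12); vs East: East (payoff 12); vs West: South (payoff 9).
No cell has both players best-responding. For instance, Firm 1's best reply to North is West, but against West Firm 2 prefers South over North.

There is no pure-strategy Nash equilibrium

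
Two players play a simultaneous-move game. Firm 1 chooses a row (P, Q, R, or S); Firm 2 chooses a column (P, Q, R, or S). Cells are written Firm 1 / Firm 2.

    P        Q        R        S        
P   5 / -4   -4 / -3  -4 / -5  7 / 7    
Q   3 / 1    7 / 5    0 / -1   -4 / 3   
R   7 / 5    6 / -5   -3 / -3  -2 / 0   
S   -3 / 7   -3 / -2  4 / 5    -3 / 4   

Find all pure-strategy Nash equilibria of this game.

(P, S), (Q, Q), and (R, P)

Find each player's best response to every opponent strategy; NE are the intersections.
Firm 1's best responses — vs P: R (payoff 7); vs Q: Q (payoff 7); vs R: S (payoff 4); vs S: P (payoff 7).
Firm 2's best responses — vs P: S (payoff 7); vs Q: Q (payoff 5); vs R: P (payoff 5); vs S: P (payoff 7).
Mutual best responses occur at (P, S), (Q, Q), and (R, P); at each, neither player gains by switching.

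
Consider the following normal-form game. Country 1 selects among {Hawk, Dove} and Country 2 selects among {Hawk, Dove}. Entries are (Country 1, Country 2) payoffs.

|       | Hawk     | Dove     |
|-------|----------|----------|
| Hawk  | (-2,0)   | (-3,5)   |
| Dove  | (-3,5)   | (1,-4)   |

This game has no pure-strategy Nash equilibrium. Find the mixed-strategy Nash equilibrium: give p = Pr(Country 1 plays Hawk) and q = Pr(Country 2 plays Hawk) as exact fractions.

p = 9/14, q = 4/5

In a mixed NE each player is indifferent between their pure strategies, so the opponent's mix sets the indifference.
Country 2 indifferent between Hawk and Dove: p·0 + (1−p)·5 = p·5 + (1−p)·(-4) ⟹ 5 + (-5)p = (-4) + 9p ⟹ p = 9/14.
Country 1 indifferent between Hawk and Dove: q·(-2) + (1−q)·(-3) = q·(-3) + (1−q)·1 ⟹ (-3) + 1q = 1 + (-4)q ⟹ q = 4/5.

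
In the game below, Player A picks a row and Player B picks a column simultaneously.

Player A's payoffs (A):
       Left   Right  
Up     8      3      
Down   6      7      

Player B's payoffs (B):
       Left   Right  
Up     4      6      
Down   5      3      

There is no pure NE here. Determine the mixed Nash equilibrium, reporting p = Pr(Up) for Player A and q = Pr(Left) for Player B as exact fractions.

In a mixed NE each player is indifferent between their pure strategies, so the opponent's mix sets the indifference.
Player B indifferent between Left and Right: p·4 + (1−p)·5 = p·6 + (1−p)·3 ⟹ 5 + (-1)p = 3 + 3p ⟹ p = 1/2.
Player A indifferent between Up and Down: q·8 + (1−q)·3 = q·6 + (1−q)·7 ⟹ 3 + 5q = 7 + (-1)q ⟹ q = 2/3.

p = 1/2, q = 2/3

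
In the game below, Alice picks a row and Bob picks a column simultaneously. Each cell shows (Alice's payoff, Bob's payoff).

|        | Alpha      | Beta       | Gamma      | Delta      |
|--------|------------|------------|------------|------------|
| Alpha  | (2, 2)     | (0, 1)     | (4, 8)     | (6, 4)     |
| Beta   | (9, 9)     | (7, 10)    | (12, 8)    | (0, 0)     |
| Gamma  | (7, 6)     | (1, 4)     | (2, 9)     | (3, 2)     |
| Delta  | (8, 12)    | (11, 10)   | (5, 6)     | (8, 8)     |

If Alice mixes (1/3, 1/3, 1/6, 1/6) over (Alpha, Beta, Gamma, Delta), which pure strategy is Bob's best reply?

Compute Bob's expected payoff from each pure strategy against the given mix.
Alpha: (1/3)·2 + (1/3)·9 + (1/6)·6 + (1/6)·12 = 20/3
Beta: (1/3)·1 + (1/3)·10 + (1/6)·4 + (1/6)·10 = 6
Gamma: (1/3)·8 + (1/3)·8 + (1/6)·9 + (1/6)·6 = 47/6
Delta: (1/3)·4 + (1/3)·0 + (1/6)·2 + (1/6)·8 = 3
Highest expected payoff is 47/6, from Gamma.

Gamma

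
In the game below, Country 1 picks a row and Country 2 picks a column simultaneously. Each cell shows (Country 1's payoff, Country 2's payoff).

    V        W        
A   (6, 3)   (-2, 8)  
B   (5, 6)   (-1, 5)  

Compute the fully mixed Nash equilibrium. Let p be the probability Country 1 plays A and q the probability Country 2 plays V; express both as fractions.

Each player's mixing probability is pinned down by making the *other* player indifferent.
Country 2 indifferent between V and W: p·3 + (1−p)·6 = p·8 + (1−p)·5 ⟹ 6 + (-3)p = 5 + 3p ⟹ p = 1/6.
Country 1 indifferent between A and B: q·6 + (1−q)·(-2) = q·5 + (1−q)·(-1) ⟹ (-2) + 8q = (-1) + 6q ⟹ q = 1/2.

p = 1/6, q = 1/2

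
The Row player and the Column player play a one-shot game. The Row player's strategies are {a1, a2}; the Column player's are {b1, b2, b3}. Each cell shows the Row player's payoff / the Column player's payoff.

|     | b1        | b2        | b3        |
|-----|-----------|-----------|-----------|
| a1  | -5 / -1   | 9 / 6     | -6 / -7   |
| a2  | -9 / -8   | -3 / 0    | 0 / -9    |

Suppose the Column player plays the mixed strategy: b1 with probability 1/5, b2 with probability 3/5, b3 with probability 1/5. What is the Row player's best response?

The Row player's best reply maximizes expected payoff against the mix.
a1: (1/5)·(-5) + (3/5)·9 + (1/5)·(-6) = 16/5
a2: (1/5)·(-9) + (3/5)·(-3) + (1/5)·0 = -18/5
Highest expected payoff is 16/5, from a1.

a1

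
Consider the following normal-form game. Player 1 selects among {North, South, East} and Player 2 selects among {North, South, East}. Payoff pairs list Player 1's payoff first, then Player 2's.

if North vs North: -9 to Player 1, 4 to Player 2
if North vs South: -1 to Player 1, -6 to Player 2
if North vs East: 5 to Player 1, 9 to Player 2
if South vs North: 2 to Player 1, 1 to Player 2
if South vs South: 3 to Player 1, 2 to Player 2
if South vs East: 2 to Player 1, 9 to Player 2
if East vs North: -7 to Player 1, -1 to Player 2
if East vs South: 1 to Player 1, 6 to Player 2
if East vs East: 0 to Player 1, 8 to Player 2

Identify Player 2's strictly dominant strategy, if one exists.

A strategy is strictly dominant if it gives Player 2 a strictly higher payoff than every other strategy, against every choice by the opponent.
East strictly dominates: vs North: 9 > each of {4, -6}; vs South: 9 > each of {1, 2}; vs East: 8 > each of {-1, 6}.

East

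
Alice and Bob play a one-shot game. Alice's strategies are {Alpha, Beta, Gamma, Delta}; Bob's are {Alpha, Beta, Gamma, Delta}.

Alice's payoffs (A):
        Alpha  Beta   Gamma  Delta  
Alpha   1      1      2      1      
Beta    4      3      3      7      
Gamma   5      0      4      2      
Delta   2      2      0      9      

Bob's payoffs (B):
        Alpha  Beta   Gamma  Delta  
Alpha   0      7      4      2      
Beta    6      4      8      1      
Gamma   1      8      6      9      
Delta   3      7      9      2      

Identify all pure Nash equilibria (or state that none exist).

Find each player's best response to every opponent strategy; NE are the intersections.
Alice's best responses — vs Alpha: Gamma (payoff 5); vs Beta: Beta (payoff 3); vs Gamma: Gamma (payoff 4); vs Delta: Delta (payoff 9).
Bob's best responses — vs Alpha: Beta (payoff 7); vs Beta: Gamma (payoff 8); vs Gamma: Delta (payoff 9); vs Delta: Gamma (payoff 9).
No cell has both players best-responding. For instance, Alice's best reply to Gamma is Gamma, but against Gamma Bob prefers Delta over Gamma.

There is no pure-strategy Nash equilibrium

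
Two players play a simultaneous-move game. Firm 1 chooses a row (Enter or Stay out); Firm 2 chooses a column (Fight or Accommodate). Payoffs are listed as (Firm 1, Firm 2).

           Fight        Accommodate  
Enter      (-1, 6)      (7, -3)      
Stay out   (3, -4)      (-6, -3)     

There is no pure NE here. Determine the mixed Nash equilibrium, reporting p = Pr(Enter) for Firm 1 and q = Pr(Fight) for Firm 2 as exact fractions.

Each player's mixing probability is pinned down by making the *other* player indifferent.
Firm 2 indifferent between Fight and Accommodate: p·6 + (1−p)·(-4) = p·(-3) + (1−p)·(-3) ⟹ (-4) + 10p = (-3) + 0p ⟹ p = 1/10.
Firm 1 indifferent between Enter and Stay out: q·(-1) + (1−q)·7 = q·3 + (1−q)·(-6) ⟹ 7 + (-8)q = (-6) + 9q ⟹ q = 13/17.

p = 1/10, q = 13/17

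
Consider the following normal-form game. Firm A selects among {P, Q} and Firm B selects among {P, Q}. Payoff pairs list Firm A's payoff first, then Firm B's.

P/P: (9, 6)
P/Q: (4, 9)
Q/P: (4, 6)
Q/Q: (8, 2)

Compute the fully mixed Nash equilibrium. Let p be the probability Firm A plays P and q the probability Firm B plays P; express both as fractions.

p = 4/7, q = 4/9

In a mixed NE each player is indifferent between their pure strategies, so the opponent's mix sets the indifference.
Firm B indifferent between P and Q: p·6 + (1−p)·6 = p·9 + (1−p)·2 ⟹ 6 + 0p = 2 + 7p ⟹ p = 4/7.
Firm A indifferent between P and Q: q·9 + (1−q)·4 = q·4 + (1−q)·8 ⟹ 4 + 5q = 8 + (-4)q ⟹ q = 4/9.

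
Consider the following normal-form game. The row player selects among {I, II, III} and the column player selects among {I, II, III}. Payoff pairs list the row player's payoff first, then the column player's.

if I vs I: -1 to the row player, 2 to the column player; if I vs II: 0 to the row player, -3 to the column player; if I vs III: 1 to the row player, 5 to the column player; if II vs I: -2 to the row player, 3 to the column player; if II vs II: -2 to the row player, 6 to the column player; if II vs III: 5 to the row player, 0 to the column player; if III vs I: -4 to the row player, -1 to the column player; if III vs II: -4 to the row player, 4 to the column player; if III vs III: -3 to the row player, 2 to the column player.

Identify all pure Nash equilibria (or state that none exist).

A profile is a Nash equilibrium when each player is best-responding to the other.
The row player's best responses — vs I: I (payoff -1); vs II: I (payoff 0); vs III: II (payoff 5).
The column player's best responses — vs I: III (payoff 5); vs II: II (payoff 6); vs III: II (payoff 4).
No cell has both players best-responding. For instance, the row player's best reply to I is I, but against I the column player prefers III over I.

There is no pure-strategy Nash equilibrium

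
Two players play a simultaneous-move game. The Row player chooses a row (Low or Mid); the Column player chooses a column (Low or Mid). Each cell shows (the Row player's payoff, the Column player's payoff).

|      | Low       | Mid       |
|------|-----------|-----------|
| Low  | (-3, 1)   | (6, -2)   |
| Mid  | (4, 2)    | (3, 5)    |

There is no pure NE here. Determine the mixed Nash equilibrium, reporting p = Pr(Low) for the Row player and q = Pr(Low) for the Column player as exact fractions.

Each player's mixing probability is pinned down by making the *other* player indifferent.
The Column player indifferent between Low and Mid: p·1 + (1−p)·2 = p·(-2) + (1−p)·5 ⟹ 2 + (-1)p = 5 + (-7)p ⟹ p = 1/2.
The Row player indifferent between Low and Mid: q·(-3) + (1−q)·6 = q·4 + (1−q)·3 ⟹ 6 + (-9)q = 3 + 1q ⟹ q = 3/10.

p = 1/2, q = 3/10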